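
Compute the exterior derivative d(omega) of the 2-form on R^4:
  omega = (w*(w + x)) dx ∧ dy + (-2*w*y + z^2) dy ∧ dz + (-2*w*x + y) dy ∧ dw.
d(omega) = (x) dx ∧ dy ∧ dw + (-2*y) dy ∧ dz ∧ dw

For a 2-form omega = sum_{i<j} g_{ij} dx_i ∧ dx_j, the exterior derivative is
  d(omega) = sum_{i<j} d(g_{ij}) ∧ dx_i ∧ dx_j = sum_{i<j, k} (∂g_{ij}/∂x_k) dx_k ∧ dx_i ∧ dx_j.
Expand each term, using dx_k ∧ dx_i ∧ dx_j = sgn(permutation) dx_{(a)} ∧ dx_{(b)} ∧ dx_{(c)} with (a < b < c) sorted:
  d(w*(w + x)) includes (∂/∂w)(w*(w + x)) dw = (2*w + x) dw, which multiplied by dx ∧ dy gives (2*w + x) dx ∧ dy ∧ dw
  d(-2*w*y + z^2) includes (∂/∂w)(-2*w*y + z^2) dw = (-2*y) dw, which multiplied by dy ∧ dz gives (-2*y) dy ∧ dz ∧ dw
  d(-2*w*x + y) includes (∂/∂x)(-2*w*x + y) dx = (-2*w) dx, which multiplied by dy ∧ dw gives (-2*w) dx ∧ dy ∧ dw
Collecting like 3-forms: d(omega) = (x) dx ∧ dy ∧ dw + (-2*y) dy ∧ dz ∧ dw.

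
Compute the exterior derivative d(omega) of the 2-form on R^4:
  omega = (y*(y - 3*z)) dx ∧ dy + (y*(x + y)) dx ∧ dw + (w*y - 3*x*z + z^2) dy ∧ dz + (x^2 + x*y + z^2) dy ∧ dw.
d(omega) = (-3*y - 3*z) dx ∧ dy ∧ dz + (x - y) dx ∧ dy ∧ dw + (y - 2*z) dy ∧ dz ∧ dw

For a 2-form omega = sum_{i<j} g_{ij} dx_i ∧ dx_j, the exterior derivative is
  d(omega) = sum_{i<j} d(g_{ij}) ∧ dx_i ∧ dx_j = sum_{i<j, k} (∂g_{ij}/∂x_k) dx_k ∧ dx_i ∧ dx_j.
Expand each term, using dx_k ∧ dx_i ∧ dx_j = sgn(permutation) dx_{(a)} ∧ dx_{(b)} ∧ dx_{(c)} with (a < b < c) sorted:
  d(y*(y - 3*z)) includes (∂/∂z)(y*(y - 3*z)) dz = (-3*y) dz, which multiplied by dx ∧ dy gives (-3*y) dx ∧ dy ∧ dz
  d(y*(x + y)) includes (∂/∂y)(y*(x + y)) dy = (x + 2*y) dy, which multiplied by dx ∧ dw gives (-x - 2*y) dx ∧ dy ∧ dw
  d(w*y - 3*x*z + z^2) includes (∂/∂x)(w*y - 3*x*z + z^2) dx = (-3*z) dx, which multiplied by dy ∧ dz gives (-3*z) dx ∧ dy ∧ dz
  d(w*y - 3*x*z + z^2) includes (∂/∂w)(w*y - 3*x*z + z^2) dw = (y) dw, which multiplied by dy ∧ dz gives (y) dy ∧ dz ∧ dw
  d(x^2 + x*y + z^2) includes (∂/∂x)(x^2 + x*y + z^2) dx = (2*x + y) dx, which multiplied by dy ∧ dw gives (2*x + y) dx ∧ dy ∧ dw
  d(x^2 + x*y + z^2) includes (∂/∂z)(x^2 + x*y + z^2) dz = (2*z) dz, which multiplied by dy ∧ dw gives (-2*z) dy ∧ dz ∧ dw
Collecting like 3-forms: d(omega) = (-3*y - 3*z) dx ∧ dy ∧ dz + (x - y) dx ∧ dy ∧ dw + (y - 2*z) dy ∧ dz ∧ dw.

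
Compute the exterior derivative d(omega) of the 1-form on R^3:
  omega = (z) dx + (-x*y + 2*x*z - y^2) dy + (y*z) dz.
d(omega) = (-y + 2*z) dx ∧ dy + (-1) dx ∧ dz + (-2*x + z) dy ∧ dz

For a 1-form omega = sum_i f_i dx_i, the exterior derivative is
  d(omega) = sum_{i < j} (∂f_j/∂x_i - ∂f_i/∂x_j) dx_i ∧ dx_j.
  coefficient of dx ∧ dy: ∂f_2/∂x - ∂f_1/∂y = ∂(-x*y + 2*x*z - y^2)/∂x - ∂(z)/∂y = -y + 2*z
  coefficient of dx ∧ dz: ∂f_3/∂x - ∂f_1/∂z = ∂(y*z)/∂x - ∂(z)/∂z = -1
  coefficient of dy ∧ dz: ∂f_3/∂y - ∂f_2/∂z = ∂(y*z)/∂y - ∂(-x*y + 2*x*z - y^2)/∂z = -2*x + z
Assembling: d(omega) = (-y + 2*z) dx ∧ dy + (-1) dx ∧ dz + (-2*x + z) dy ∧ dz.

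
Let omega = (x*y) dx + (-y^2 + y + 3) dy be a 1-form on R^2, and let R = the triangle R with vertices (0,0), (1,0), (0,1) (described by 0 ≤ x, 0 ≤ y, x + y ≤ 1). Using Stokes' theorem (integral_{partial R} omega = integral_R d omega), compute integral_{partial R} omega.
integral_(partial R) omega = -1/6

Stokes: integral_partial_R omega = integral_R d omega with d omega = (∂Q/∂x - ∂P/∂y) dx ∧ dy.
  ∂Q/∂x = 0
  ∂P/∂y = x
  integrand = ∂Q/∂x - ∂P/∂y = -x.
Integrating over R: integral_0^1 integral_0^{1-x} (-x) dy dx = -1/6.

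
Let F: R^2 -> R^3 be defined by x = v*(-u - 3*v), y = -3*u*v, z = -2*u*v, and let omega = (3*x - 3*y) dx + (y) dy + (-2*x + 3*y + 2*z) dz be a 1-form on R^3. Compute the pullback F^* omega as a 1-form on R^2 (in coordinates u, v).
F^* omega = (v^2*(25*u - 3*v)) du + (v*(25*u^2 - 39*u*v + 54*v^2)) dv

Using F^*(f dg) = (f ∘ F) d(g ∘ F), substitute each coordinate x_i by F_i(u, v) in f_i, and replace dx_i by d F_i = (∂F_i/∂u) du + (∂F_i/∂v) dv.
  For the x component: f_1(F) = 3*v*(2*u - 3*v); d F_1 = (-v) du + (-u - 6*v) dv
  For the y component: f_2(F) = -3*u*v; d F_2 = (-3*v) du + (-3*u) dv
  For the z component: f_3(F) = v*(-11*u + 6*v); d F_3 = (-2*v) du + (-2*u) dv
Combining and collecting du, dv coefficients:
  coeff of du: v^2*(25*u - 3*v)
  coeff of dv: v*(25*u^2 - 39*u*v + 54*v^2)
F^* omega = (v^2*(25*u - 3*v)) du + (v*(25*u^2 - 39*u*v + 54*v^2)) dv.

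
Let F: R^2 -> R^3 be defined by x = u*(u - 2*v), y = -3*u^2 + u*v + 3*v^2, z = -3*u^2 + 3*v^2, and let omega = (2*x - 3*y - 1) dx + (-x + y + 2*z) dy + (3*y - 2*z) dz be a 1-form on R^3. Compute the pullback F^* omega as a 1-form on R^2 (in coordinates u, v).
F^* omega = (100*u^3 - 82*u^2*v - 73*u*v^2 - 2*u + 27*v^3 + 2*v) du + (-32*u^3 - 61*u^2*v + 63*u*v^2 + 2*u + 72*v^3) dv

Using F^*(f dg) = (f ∘ F) d(g ∘ F), substitute each coordinate x_i by F_i(u, v) in f_i, and replace dx_i by d F_i = (∂F_i/∂u) du + (∂F_i/∂v) dv.
  For the x component: f_1(F) = 11*u^2 - 7*u*v - 9*v^2 - 1; d F_1 = (2*u - 2*v) du + (-2*u) dv
  For the y component: f_2(F) = -10*u^2 + 3*u*v + 9*v^2; d F_2 = (-6*u + v) du + (u + 6*v) dv
  For the z component: f_3(F) = -3*u^2 + 3*u*v + 3*v^2; d F_3 = (-6*u) du + (6*v) dv
Combining and collecting du, dv coefficients:
  coeff of du: 100*u^3 - 82*u^2*v - 73*u*v^2 - 2*u + 27*v^3 + 2*v
  coeff of dv: -32*u^3 - 61*u^2*v + 63*u*v^2 + 2*u + 72*v^3
F^* omega = (100*u^3 - 82*u^2*v - 73*u*v^2 - 2*u + 27*v^3 + 2*v) du + (-32*u^3 - 61*u^2*v + 63*u*v^2 + 2*u + 72*v^3) dv.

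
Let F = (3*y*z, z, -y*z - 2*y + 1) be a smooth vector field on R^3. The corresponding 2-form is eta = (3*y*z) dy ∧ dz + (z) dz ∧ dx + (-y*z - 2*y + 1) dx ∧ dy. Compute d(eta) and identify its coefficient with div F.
d(eta) = (-y) dx ∧ dy ∧ dz; div F = -y

For a 2-form in R^3 of the form above, applying d gives a 3-form with coefficient ∂P/∂x + ∂Q/∂y + ∂R/∂z:
  ∂P/∂x = 0
  ∂Q/∂y = 0
  ∂R/∂z = -y
Sum = -y, which is exactly div F.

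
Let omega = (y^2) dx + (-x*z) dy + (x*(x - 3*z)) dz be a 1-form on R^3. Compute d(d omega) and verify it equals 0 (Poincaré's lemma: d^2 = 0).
d(d omega) = 0

Step 1: d omega = sum_{i<j} (∂f_j/∂x_i - ∂f_i/∂x_j) dx_i ∧ dx_j:
  coeff of dx ∧ dy: -2*y - z
  coeff of dx ∧ dz: 2*x - 3*z
  coeff of dy ∧ dz: x
Step 2: Apply d again to each 2-form coefficient. The only possible 3-form in R^3 is dx ∧ dy ∧ dz, with coefficient
  ∂(coeff of dy∧dz)/∂x - ∂(coeff of dx∧dz)/∂y + ∂(coeff of dx∧dy)/∂z
  = ∂/∂x (x) - ∂/∂y (2*x - 3*z) + ∂/∂z (-2*y - z).
Each of these terms simplifies to sums of mixed partials that cancel in pairs. The result is 0 (by equality of mixed partials for smooth functions — Schwarz / Clairaut).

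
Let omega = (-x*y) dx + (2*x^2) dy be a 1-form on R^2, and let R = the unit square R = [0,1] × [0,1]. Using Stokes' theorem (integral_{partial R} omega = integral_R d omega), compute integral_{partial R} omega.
integral_(partial R) omega = 5/2

Stokes: integral_partial_R omega = integral_R d omega with d omega = (∂Q/∂x - ∂P/∂y) dx ∧ dy.
  ∂Q/∂x = 4*x
  ∂P/∂y = -x
  integrand = ∂Q/∂x - ∂P/∂y = 5*x.
Integrating over R: integral_0^1 integral_0^1 (5*x) dx dy = 5/2.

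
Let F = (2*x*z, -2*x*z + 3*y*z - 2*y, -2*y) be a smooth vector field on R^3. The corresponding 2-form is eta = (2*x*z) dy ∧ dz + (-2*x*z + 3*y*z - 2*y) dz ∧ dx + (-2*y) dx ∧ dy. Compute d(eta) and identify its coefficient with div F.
d(eta) = (5*z - 2) dx ∧ dy ∧ dz; div F = 5*z - 2

For a 2-form in R^3 of the form above, applying d gives a 3-form with coefficient ∂P/∂x + ∂Q/∂y + ∂R/∂z:
  ∂P/∂x = 2*z
  ∂Q/∂y = 3*z - 2
  ∂R/∂z = 0
Sum = 5*z - 2, which is exactly div F.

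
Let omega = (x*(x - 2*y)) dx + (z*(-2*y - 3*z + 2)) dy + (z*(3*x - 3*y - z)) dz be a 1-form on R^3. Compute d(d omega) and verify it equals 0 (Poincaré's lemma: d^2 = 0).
d(d omega) = 0

Step 1: d omega = sum_{i<j} (∂f_j/∂x_i - ∂f_i/∂x_j) dx_i ∧ dx_j:
  coeff of dx ∧ dy: 2*x
  coeff of dx ∧ dz: 3*z
  coeff of dy ∧ dz: 2*y + 3*z - 2
Step 2: Apply d again to each 2-form coefficient. The only possible 3-form in R^3 is dx ∧ dy ∧ dz, with coefficient
  ∂(coeff of dy∧dz)/∂x - ∂(coeff of dx∧dz)/∂y + ∂(coeff of dx∧dy)/∂z
  = ∂/∂x (2*y + 3*z - 2) - ∂/∂y (3*z) + ∂/∂z (2*x).
Each of these terms simplifies to sums of mixed partials that cancel in pairs. The result is 0 (by equality of mixed partials for smooth functions — Schwarz / Clairaut).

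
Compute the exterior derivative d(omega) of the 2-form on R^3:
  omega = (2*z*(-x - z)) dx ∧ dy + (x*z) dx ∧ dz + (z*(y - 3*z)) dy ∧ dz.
d(omega) = (-2*x - 4*z) dx ∧ dy ∧ dz

For a 2-form omega = sum_{i<j} g_{ij} dx_i ∧ dx_j, the exterior derivative is
  d(omega) = sum_{i<j} d(g_{ij}) ∧ dx_i ∧ dx_j = sum_{i<j, k} (∂g_{ij}/∂x_k) dx_k ∧ dx_i ∧ dx_j.
Expand each term, using dx_k ∧ dx_i ∧ dx_j = sgn(permutation) dx_{(a)} ∧ dx_{(b)} ∧ dx_{(c)} with (a < b < c) sorted:
  d(2*z*(-x - z)) includes (∂/∂z)(2*z*(-x - z)) dz = (-2*x - 4*z) dz, which multiplied by dx ∧ dy gives (-2*x - 4*z) dx ∧ dy ∧ dz
Collecting like 3-forms: d(omega) = (-2*x - 4*z) dx ∧ dy ∧ dz.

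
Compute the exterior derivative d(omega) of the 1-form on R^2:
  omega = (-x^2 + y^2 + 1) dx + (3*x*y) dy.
d(omega) = (y) dx ∧ dy

For a 1-form omega = sum_i f_i dx_i, the exterior derivative is
  d(omega) = sum_{i < j} (∂f_j/∂x_i - ∂f_i/∂x_j) dx_i ∧ dx_j.
  coefficient of dx ∧ dy: ∂f_2/∂x - ∂f_1/∂y = ∂(3*x*y)/∂x - ∂(-x^2 + y^2 + 1)/∂y = y
Assembling: d(omega) = (y) dx ∧ dy.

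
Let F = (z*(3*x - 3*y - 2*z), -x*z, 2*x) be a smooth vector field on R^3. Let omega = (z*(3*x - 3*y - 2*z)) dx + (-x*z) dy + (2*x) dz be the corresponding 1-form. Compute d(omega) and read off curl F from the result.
d(omega) = (x) dy ∧ dz + (3*x - 3*y - 4*z - 2) dz ∧ dx + (2*z) dx ∧ dy; curl F = (x, 3*x - 3*y - 4*z - 2, 2*z)

d omega = sum_{i<j} (∂f_j/∂x_i - ∂f_i/∂x_j) dx_i ∧ dx_j. Under the identification (dy ∧ dz, dz ∧ dx, dx ∧ dy) ↔ (e_x, e_y, e_z), the coefficients are exactly the components of curl F. Compute:
  ∂R/∂y - ∂Q/∂z = (0) - (-x) = x
  ∂P/∂z - ∂R/∂x = (3*x - 3*y - 4*z) - (2) = 3*x - 3*y - 4*z - 2
  ∂Q/∂x - ∂P/∂y = (-z) - (-3*z) = 2*z.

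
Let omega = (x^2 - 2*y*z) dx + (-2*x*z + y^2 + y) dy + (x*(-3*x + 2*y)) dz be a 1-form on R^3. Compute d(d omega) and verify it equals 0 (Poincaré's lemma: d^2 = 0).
d(d omega) = 0

Step 1: d omega = sum_{i<j} (∂f_j/∂x_i - ∂f_i/∂x_j) dx_i ∧ dx_j:
  coeff of dx ∧ dy: 0
  coeff of dx ∧ dz: -6*x + 4*y
  coeff of dy ∧ dz: 4*x
Step 2: Apply d again to each 2-form coefficient. The only possible 3-form in R^3 is dx ∧ dy ∧ dz, with coefficient
  ∂(coeff of dy∧dz)/∂x - ∂(coeff of dx∧dz)/∂y + ∂(coeff of dx∧dy)/∂z
  = ∂/∂x (4*x) - ∂/∂y (-6*x + 4*y) + ∂/∂z (0).
Each of these terms simplifies to sums of mixed partials that cancel in pairs. The result is 0 (by equality of mixed partials for smooth functions — Schwarz / Clairaut).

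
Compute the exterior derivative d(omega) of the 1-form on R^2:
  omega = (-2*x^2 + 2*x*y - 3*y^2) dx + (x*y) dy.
d(omega) = (-2*x + 7*y) dx ∧ dy

For a 1-form omega = sum_i f_i dx_i, the exterior derivative is
  d(omega) = sum_{i < j} (∂f_j/∂x_i - ∂f_i/∂x_j) dx_i ∧ dx_j.
  coefficient of dx ∧ dy: ∂f_2/∂x - ∂f_1/∂y = ∂(x*y)/∂x - ∂(-2*x^2 + 2*x*y - 3*y^2)/∂y = -2*x + 7*y
Assembling: d(omega) = (-2*x + 7*y) dx ∧ dy.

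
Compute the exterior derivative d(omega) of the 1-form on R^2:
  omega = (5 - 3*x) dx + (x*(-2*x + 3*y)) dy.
d(omega) = (-4*x + 3*y) dx ∧ dy

For a 1-form omega = sum_i f_i dx_i, the exterior derivative is
  d(omega) = sum_{i < j} (∂f_j/∂x_i - ∂f_i/∂x_j) dx_i ∧ dx_j.
  coefficient of dx ∧ dy: ∂f_2/∂x - ∂f_1/∂y = ∂(x*(-2*x + 3*y))/∂x - ∂(5 - 3*x)/∂y = -4*x + 3*y
Assembling: d(omega) = (-4*x + 3*y) dx ∧ dy.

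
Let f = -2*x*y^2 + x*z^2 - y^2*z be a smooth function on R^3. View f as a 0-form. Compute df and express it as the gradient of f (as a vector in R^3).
df = (-2*y^2 + z^2) dx + (2*y*(-2*x - z)) dy + (2*x*z - y^2) dz; grad f = (-2*y^2 + z^2, 2*y*(-2*x - z), 2*x*z - y^2)

For a 0-form f, d f = (∂f/∂x) dx + (∂f/∂y) dy + (∂f/∂z) dz. The components of the vector representation are exactly the entries of grad f in Cartesian coordinates:
  ∂f/∂x = -2*y^2 + z^2
  ∂f/∂y = 2*y*(-2*x - z)
  ∂f/∂z = 2*x*z - y^2.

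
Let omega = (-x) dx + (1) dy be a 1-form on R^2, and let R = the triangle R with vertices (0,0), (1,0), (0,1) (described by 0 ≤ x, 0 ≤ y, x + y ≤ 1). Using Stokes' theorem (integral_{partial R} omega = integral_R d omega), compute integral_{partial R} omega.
integral_(partial R) omega = 0

Stokes: integral_partial_R omega = integral_R d omega with d omega = (∂Q/∂x - ∂P/∂y) dx ∧ dy.
  ∂Q/∂x = 0
  ∂P/∂y = 0
  integrand = ∂Q/∂x - ∂P/∂y = 0.
Integrating over R: integral_0^1 integral_0^{1-x} (0) dy dx = 0.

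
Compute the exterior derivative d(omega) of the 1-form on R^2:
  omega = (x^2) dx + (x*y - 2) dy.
d(omega) = (y) dx ∧ dy

For a 1-form omega = sum_i f_i dx_i, the exterior derivative is
  d(omega) = sum_{i < j} (∂f_j/∂x_i - ∂f_i/∂x_j) dx_i ∧ dx_j.
  coefficient of dx ∧ dy: ∂f_2/∂x - ∂f_1/∂y = ∂(x*y - 2)/∂x - ∂(x^2)/∂y = y
Assembling: d(omega) = (y) dx ∧ dy.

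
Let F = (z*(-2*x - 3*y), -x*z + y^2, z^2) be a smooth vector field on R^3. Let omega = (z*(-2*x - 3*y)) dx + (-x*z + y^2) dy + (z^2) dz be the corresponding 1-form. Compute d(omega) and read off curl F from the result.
d(omega) = (x) dy ∧ dz + (-2*x - 3*y) dz ∧ dx + (2*z) dx ∧ dy; curl F = (x, -2*x - 3*y, 2*z)

d omega = sum_{i<j} (∂f_j/∂x_i - ∂f_i/∂x_j) dx_i ∧ dx_j. Under the identification (dy ∧ dz, dz ∧ dx, dx ∧ dy) ↔ (e_x, e_y, e_z), the coefficients are exactly the components of curl F. Compute:
  ∂R/∂y - ∂Q/∂z = (0) - (-x) = x
  ∂P/∂z - ∂R/∂x = (-2*x - 3*y) - (0) = -2*x - 3*y
  ∂Q/∂x - ∂P/∂y = (-z) - (-3*z) = 2*z.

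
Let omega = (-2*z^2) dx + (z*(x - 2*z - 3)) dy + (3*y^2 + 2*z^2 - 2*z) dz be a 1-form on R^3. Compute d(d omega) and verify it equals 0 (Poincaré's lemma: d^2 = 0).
d(d omega) = 0

Step 1: d omega = sum_{i<j} (∂f_j/∂x_i - ∂f_i/∂x_j) dx_i ∧ dx_j:
  coeff of dx ∧ dy: z
  coeff of dx ∧ dz: 4*z
  coeff of dy ∧ dz: -x + 6*y + 4*z + 3
Step 2: Apply d again to each 2-form coefficient. The only possible 3-form in R^3 is dx ∧ dy ∧ dz, with coefficient
  ∂(coeff of dy∧dz)/∂x - ∂(coeff of dx∧dz)/∂y + ∂(coeff of dx∧dy)/∂z
  = ∂/∂x (-x + 6*y + 4*z + 3) - ∂/∂y (4*z) + ∂/∂z (z).
Each of these terms simplifies to sums of mixed partials that cancel in pairs. The result is 0 (by equality of mixed partials for smooth functions — Schwarz / Clairaut).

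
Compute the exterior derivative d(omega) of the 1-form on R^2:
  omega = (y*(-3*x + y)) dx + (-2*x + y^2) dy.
d(omega) = (3*x - 2*y - 2) dx ∧ dy

For a 1-form omega = sum_i f_i dx_i, the exterior derivative is
  d(omega) = sum_{i < j} (∂f_j/∂x_i - ∂f_i/∂x_j) dx_i ∧ dx_j.
  coefficient of dx ∧ dy: ∂f_2/∂x - ∂f_1/∂y = ∂(-2*x + y^2)/∂x - ∂(y*(-3*x + y))/∂y = 3*x - 2*y - 2
Assembling: d(omega) = (3*x - 2*y - 2) dx ∧ dy.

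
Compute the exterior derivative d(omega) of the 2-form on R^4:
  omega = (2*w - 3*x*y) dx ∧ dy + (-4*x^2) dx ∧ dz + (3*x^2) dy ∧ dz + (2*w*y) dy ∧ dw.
d(omega) = (2) dx ∧ dy ∧ dw + (6*x) dx ∧ dy ∧ dz

For a 2-form omega = sum_{i<j} g_{ij} dx_i ∧ dx_j, the exterior derivative is
  d(omega) = sum_{i<j} d(g_{ij}) ∧ dx_i ∧ dx_j = sum_{i<j, k} (∂g_{ij}/∂x_k) dx_k ∧ dx_i ∧ dx_j.
Expand each term, using dx_k ∧ dx_i ∧ dx_j = sgn(permutation) dx_{(a)} ∧ dx_{(b)} ∧ dx_{(c)} with (a < b < c) sorted:
  d(2*w - 3*x*y) includes (∂/∂w)(2*w - 3*x*y) dw = (2) dw, which multiplied by dx ∧ dy gives (2) dx ∧ dy ∧ dw
  d(3*x^2) includes (∂/∂x)(3*x^2) dx = (6*x) dx, which multiplied by dy ∧ dz gives (6*x) dx ∧ dy ∧ dz
Collecting like 3-forms: d(omega) = (2) dx ∧ dy ∧ dw + (6*x) dx ∧ dy ∧ dz.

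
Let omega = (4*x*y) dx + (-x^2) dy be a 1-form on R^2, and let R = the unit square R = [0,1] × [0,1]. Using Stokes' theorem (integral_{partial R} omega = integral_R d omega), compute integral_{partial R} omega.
integral_(partial R) omega = -3

Stokes: integral_partial_R omega = integral_R d omega with d omega = (∂Q/∂x - ∂P/∂y) dx ∧ dy.
  ∂Q/∂x = -2*x
  ∂P/∂y = 4*x
  integrand = ∂Q/∂x - ∂P/∂y = -6*x.
Integrating over R: integral_0^1 integral_0^1 (-6*x) dx dy = -3.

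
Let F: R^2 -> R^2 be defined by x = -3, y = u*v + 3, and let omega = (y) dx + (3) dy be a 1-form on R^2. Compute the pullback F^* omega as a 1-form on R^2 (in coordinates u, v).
F^* omega = (3*v) du + (3*u) dv

Using F^*(f dg) = (f ∘ F) d(g ∘ F), substitute each coordinate x_i by F_i(u, v) in f_i, and replace dx_i by d F_i = (∂F_i/∂u) du + (∂F_i/∂v) dv.
  For the x component: f_1(F) = u*v + 3; d F_1 = (0) du + (0) dv
  For the y component: f_2(F) = 3; d F_2 = (v) du + (u) dv
Combining and collecting du, dv coefficients:
  coeff of du: 3*v
  coeff of dv: 3*u
F^* omega = (3*v) du + (3*u) dv.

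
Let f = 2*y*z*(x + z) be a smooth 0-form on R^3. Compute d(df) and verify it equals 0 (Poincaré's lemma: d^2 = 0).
d(df) = 0

Step 1: df = sum_i (∂f/∂x_i) dx_i = (2*y*z) dx + (2*z*(x + z)) dy + (2*y*(x + 2*z)) dz.
Step 2: Apply d again. Using the 1-form formula, the coefficient of dx ∧ dy in d(df) is ∂^2 f/∂x ∂y - ∂^2 f/∂y ∂x = (2*z) - (2*z) = 0 (equality of mixed partials for smooth f).
Similarly for dx ∧ dz and dy ∧ dz — all coefficients vanish. So d(df) = 0.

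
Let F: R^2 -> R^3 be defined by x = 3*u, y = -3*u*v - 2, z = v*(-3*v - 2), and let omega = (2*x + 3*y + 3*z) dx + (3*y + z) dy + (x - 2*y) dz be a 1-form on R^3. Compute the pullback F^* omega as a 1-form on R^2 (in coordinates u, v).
F^* omega = (27*u*v^2 - 27*u*v + 18*u + 9*v^3 - 21*v^2 - 18) du + (27*u^2*v - 27*u*v^2 - 24*u*v + 12*u - 24*v - 8) dv

Using F^*(f dg) = (f ∘ F) d(g ∘ F), substitute each coordinate x_i by F_i(u, v) in f_i, and replace dx_i by d F_i = (∂F_i/∂u) du + (∂F_i/∂v) dv.
  For the x component: f_1(F) = -9*u*v + 6*u - 9*v^2 - 6*v - 6; d F_1 = (3) du + (0) dv
  For the y component: f_2(F) = -9*u*v - 3*v^2 - 2*v - 6; d F_2 = (-3*v) du + (-3*u) dv
  For the z component: f_3(F) = 6*u*v + 3*u + 4; d F_3 = (0) du + (-6*v - 2) dv
Combining and collecting du, dv coefficients:
  coeff of du: 27*u*v^2 - 27*u*v + 18*u + 9*v^3 - 21*v^2 - 18
  coeff of dv: 27*u^2*v - 27*u*v^2 - 24*u*v + 12*u - 24*v - 8
F^* omega = (27*u*v^2 - 27*u*v + 18*u + 9*v^3 - 21*v^2 - 18) du + (27*u^2*v - 27*u*v^2 - 24*u*v + 12*u - 24*v - 8) dv.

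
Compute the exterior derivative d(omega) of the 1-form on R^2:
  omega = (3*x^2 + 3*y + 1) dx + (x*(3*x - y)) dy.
d(omega) = (6*x - y - 3) dx ∧ dy

For a 1-form omega = sum_i f_i dx_i, the exterior derivative is
  d(omega) = sum_{i < j} (∂f_j/∂x_i - ∂f_i/∂x_j) dx_i ∧ dx_j.
  coefficient of dx ∧ dy: ∂f_2/∂x - ∂f_1/∂y = ∂(x*(3*x - y))/∂x - ∂(3*x^2 + 3*y + 1)/∂y = 6*x - y - 3
Assembling: d(omega) = (6*x - y - 3) dx ∧ dy.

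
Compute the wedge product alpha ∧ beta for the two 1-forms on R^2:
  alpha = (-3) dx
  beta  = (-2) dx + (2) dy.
alpha ∧ beta = (-6) dx ∧ dy

Distribute the wedge, using dx_i ∧ dx_j = -dx_j ∧ dx_i and dx_i ∧ dx_i = 0. For each pair (i, j) with i < j, the coefficient of dx_i ∧ dx_j in alpha ∧ beta is (alpha_i * beta_j - alpha_j * beta_i). Collecting: alpha ∧ beta = (-6) dx ∧ dy.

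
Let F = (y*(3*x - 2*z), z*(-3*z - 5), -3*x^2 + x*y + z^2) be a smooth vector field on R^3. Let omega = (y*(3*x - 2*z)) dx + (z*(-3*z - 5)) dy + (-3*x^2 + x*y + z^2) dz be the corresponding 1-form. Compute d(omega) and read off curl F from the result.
d(omega) = (x + 6*z + 5) dy ∧ dz + (6*x - 3*y) dz ∧ dx + (-3*x + 2*z) dx ∧ dy; curl F = (x + 6*z + 5, 6*x - 3*y, -3*x + 2*z)

d omega = sum_{i<j} (∂f_j/∂x_i - ∂f_i/∂x_j) dx_i ∧ dx_j. Under the identification (dy ∧ dz, dz ∧ dx, dx ∧ dy) ↔ (e_x, e_y, e_z), the coefficients are exactly the components of curl F. Compute:
  ∂R/∂y - ∂Q/∂z = (x) - (-6*z - 5) = x + 6*z + 5
  ∂P/∂z - ∂R/∂x = (-2*y) - (-6*x + y) = 6*x - 3*y
  ∂Q/∂x - ∂P/∂y = (0) - (3*x - 2*z) = -3*x + 2*z.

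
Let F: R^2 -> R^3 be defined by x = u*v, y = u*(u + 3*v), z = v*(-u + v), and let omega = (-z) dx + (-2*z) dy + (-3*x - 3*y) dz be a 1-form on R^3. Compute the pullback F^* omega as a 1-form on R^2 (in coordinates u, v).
F^* omega = (v*(7*u^2 + 15*u*v - 7*v^2)) du + (u*(3*u^2 + 13*u*v - 31*v^2)) dv

Using F^*(f dg) = (f ∘ F) d(g ∘ F), substitute each coordinate x_i by F_i(u, v) in f_i, and replace dx_i by d F_i = (∂F_i/∂u) du + (∂F_i/∂v) dv.
  For the x component: f_1(F) = v*(u - v); d F_1 = (v) du + (u) dv
  For the y component: f_2(F) = 2*v*(u - v); d F_2 = (2*u + 3*v) du + (3*u) dv
  For the z component: f_3(F) = 3*u*(-u - 4*v); d F_3 = (-v) du + (-u + 2*v) dv
Combining and collecting du, dv coefficients:
  coeff of du: v*(7*u^2 + 15*u*v - 7*v^2)
  coeff of dv: u*(3*u^2 + 13*u*v - 31*v^2)
F^* omega = (v*(7*u^2 + 15*u*v - 7*v^2)) du + (u*(3*u^2 + 13*u*v - 31*v^2)) dv.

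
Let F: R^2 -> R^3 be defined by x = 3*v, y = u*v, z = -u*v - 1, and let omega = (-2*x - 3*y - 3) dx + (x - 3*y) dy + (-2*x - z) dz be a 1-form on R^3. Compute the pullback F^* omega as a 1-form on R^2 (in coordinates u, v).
F^* omega = (v*(-4*u*v + 9*v - 1)) du + (-4*u^2*v - u - 18*v - 9) dv

Using F^*(f dg) = (f ∘ F) d(g ∘ F), substitute each coordinate x_i by F_i(u, v) in f_i, and replace dx_i by d F_i = (∂F_i/∂u) du + (∂F_i/∂v) dv.
  For the x component: f_1(F) = -3*u*v - 6*v - 3; d F_1 = (0) du + (3) dv
  For the y component: f_2(F) = 3*v*(1 - u); d F_2 = (v) du + (u) dv
  For the z component: f_3(F) = u*v - 6*v + 1; d F_3 = (-v) du + (-u) dv
Combining and collecting du, dv coefficients:
  coeff of du: v*(-4*u*v + 9*v - 1)
  coeff of dv: -4*u^2*v - u - 18*v - 9
F^* omega = (v*(-4*u*v + 9*v - 1)) du + (-4*u^2*v - u - 18*v - 9) dv.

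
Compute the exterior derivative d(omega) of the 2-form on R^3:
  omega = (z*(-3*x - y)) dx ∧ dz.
d(omega) = (z) dx ∧ dy ∧ dz

For a 2-form omega = sum_{i<j} g_{ij} dx_i ∧ dx_j, the exterior derivative is
  d(omega) = sum_{i<j} d(g_{ij}) ∧ dx_i ∧ dx_j = sum_{i<j, k} (∂g_{ij}/∂x_k) dx_k ∧ dx_i ∧ dx_j.
Expand each term, using dx_k ∧ dx_i ∧ dx_j = sgn(permutation) dx_{(a)} ∧ dx_{(b)} ∧ dx_{(c)} with (a < b < c) sorted:
  d(z*(-3*x - y)) includes (∂/∂y)(z*(-3*x - y)) dy = (-z) dy, which multiplied by dx ∧ dz gives (z) dx ∧ dy ∧ dz
Collecting like 3-forms: d(omega) = (z) dx ∧ dy ∧ dz.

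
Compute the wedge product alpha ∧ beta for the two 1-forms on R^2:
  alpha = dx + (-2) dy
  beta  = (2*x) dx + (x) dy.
alpha ∧ beta = (5*x) dx ∧ dy

Distribute the wedge, using dx_i ∧ dx_j = -dx_j ∧ dx_i and dx_i ∧ dx_i = 0. For each pair (i, j) with i < j, the coefficient of dx_i ∧ dx_j in alpha ∧ beta is (alpha_i * beta_j - alpha_j * beta_i). Collecting: alpha ∧ beta = (5*x) dx ∧ dy.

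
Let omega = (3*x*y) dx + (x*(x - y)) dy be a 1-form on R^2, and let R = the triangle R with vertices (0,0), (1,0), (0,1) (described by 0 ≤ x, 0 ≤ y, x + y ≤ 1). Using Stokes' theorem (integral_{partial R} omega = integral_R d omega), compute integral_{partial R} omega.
integral_(partial R) omega = -1/3

Stokes: integral_partial_R omega = integral_R d omega with d omega = (∂Q/∂x - ∂P/∂y) dx ∧ dy.
  ∂Q/∂x = 2*x - y
  ∂P/∂y = 3*x
  integrand = ∂Q/∂x - ∂P/∂y = -x - y.
Integrating over R: integral_0^1 integral_0^{1-x} (-x - y) dy dx = -1/3.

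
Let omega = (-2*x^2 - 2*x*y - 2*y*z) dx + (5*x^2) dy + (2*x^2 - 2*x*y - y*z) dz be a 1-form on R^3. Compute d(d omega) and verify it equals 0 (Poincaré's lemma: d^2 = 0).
d(d omega) = 0

Step 1: d omega = sum_{i<j} (∂f_j/∂x_i - ∂f_i/∂x_j) dx_i ∧ dx_j:
  coeff of dx ∧ dy: 12*x + 2*z
  coeff of dx ∧ dz: 4*x
  coeff of dy ∧ dz: -2*x - z
Step 2: Apply d again to each 2-form coefficient. The only possible 3-form in R^3 is dx ∧ dy ∧ dz, with coefficient
  ∂(coeff of dy∧dz)/∂x - ∂(coeff of dx∧dz)/∂y + ∂(coeff of dx∧dy)/∂z
  = ∂/∂x (-2*x - z) - ∂/∂y (4*x) + ∂/∂z (12*x + 2*z).
Each of these terms simplifies to sums of mixed partials that cancel in pairs. The result is 0 (by equality of mixed partials for smooth functions — Schwarz / Clairaut).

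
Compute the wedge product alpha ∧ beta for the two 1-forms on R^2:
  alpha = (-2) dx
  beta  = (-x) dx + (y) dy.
alpha ∧ beta = (-2*y) dx ∧ dy

Distribute the wedge, using dx_i ∧ dx_j = -dx_j ∧ dx_i and dx_i ∧ dx_i = 0. For each pair (i, j) with i < j, the coefficient of dx_i ∧ dx_j in alpha ∧ beta is (alpha_i * beta_j - alpha_j * beta_i). Collecting: alpha ∧ beta = (-2*y) dx ∧ dy.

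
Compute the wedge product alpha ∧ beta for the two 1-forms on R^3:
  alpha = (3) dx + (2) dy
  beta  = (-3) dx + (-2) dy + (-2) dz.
alpha ∧ beta = (-6) dx ∧ dz + (-4) dy ∧ dz

Distribute the wedge, using dx_i ∧ dx_j = -dx_j ∧ dx_i and dx_i ∧ dx_i = 0. For each pair (i, j) with i < j, the coefficient of dx_i ∧ dx_j in alpha ∧ beta is (alpha_i * beta_j - alpha_j * beta_i). Collecting: alpha ∧ beta = (-6) dx ∧ dz + (-4) dy ∧ dz.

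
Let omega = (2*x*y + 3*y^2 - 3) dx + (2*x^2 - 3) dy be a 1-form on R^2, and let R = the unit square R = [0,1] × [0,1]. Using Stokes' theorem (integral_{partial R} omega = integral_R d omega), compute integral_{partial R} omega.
integral_(partial R) omega = -2

Stokes: integral_partial_R omega = integral_R d omega with d omega = (∂Q/∂x - ∂P/∂y) dx ∧ dy.
  ∂Q/∂x = 4*x
  ∂P/∂y = 2*x + 6*y
  integrand = ∂Q/∂x - ∂P/∂y = 2*x - 6*y.
Integrating over R: integral_0^1 integral_0^1 (2*x - 6*y) dx dy = -2.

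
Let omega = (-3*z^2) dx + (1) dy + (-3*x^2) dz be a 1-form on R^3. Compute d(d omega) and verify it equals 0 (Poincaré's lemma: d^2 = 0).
d(d omega) = 0

Step 1: d omega = sum_{i<j} (∂f_j/∂x_i - ∂f_i/∂x_j) dx_i ∧ dx_j:
  coeff of dx ∧ dy: 0
  coeff of dx ∧ dz: -6*x + 6*z
  coeff of dy ∧ dz: 0
Step 2: Apply d again to each 2-form coefficient. The only possible 3-form in R^3 is dx ∧ dy ∧ dz, with coefficient
  ∂(coeff of dy∧dz)/∂x - ∂(coeff of dx∧dz)/∂y + ∂(coeff of dx∧dy)/∂z
  = ∂/∂x (0) - ∂/∂y (-6*x + 6*z) + ∂/∂z (0).
Each of these terms simplifies to sums of mixed partials that cancel in pairs. The result is 0 (by equality of mixed partials for smooth functions — Schwarz / Clairaut).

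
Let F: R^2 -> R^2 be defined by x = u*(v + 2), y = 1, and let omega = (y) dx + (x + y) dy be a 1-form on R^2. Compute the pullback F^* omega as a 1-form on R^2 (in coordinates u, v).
F^* omega = (v + 2) du + (u) dv

Using F^*(f dg) = (f ∘ F) d(g ∘ F), substitute each coordinate x_i by F_i(u, v) in f_i, and replace dx_i by d F_i = (∂F_i/∂u) du + (∂F_i/∂v) dv.
  For the x component: f_1(F) = 1; d F_1 = (v + 2) du + (u) dv
  For the y component: f_2(F) = u*v + 2*u + 1; d F_2 = (0) du + (0) dv
Combining and collecting du, dv coefficients:
  coeff of du: v + 2
  coeff of dv: u
F^* omega = (v + 2) du + (u) dv.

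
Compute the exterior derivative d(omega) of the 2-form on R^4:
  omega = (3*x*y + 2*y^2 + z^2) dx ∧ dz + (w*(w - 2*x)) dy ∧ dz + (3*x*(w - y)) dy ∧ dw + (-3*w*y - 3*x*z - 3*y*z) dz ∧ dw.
d(omega) = (-2*w - 3*x - 4*y) dx ∧ dy ∧ dz + (-w - 2*x - 3*z) dy ∧ dz ∧ dw + (3*w - 3*y) dx ∧ dy ∧ dw + (-3*z) dx ∧ dz ∧ dw

For a 2-form omega = sum_{i<j} g_{ij} dx_i ∧ dx_j, the exterior derivative is
  d(omega) = sum_{i<j} d(g_{ij}) ∧ dx_i ∧ dx_j = sum_{i<j, k} (∂g_{ij}/∂x_k) dx_k ∧ dx_i ∧ dx_j.
Expand each term, using dx_k ∧ dx_i ∧ dx_j = sgn(permutation) dx_{(a)} ∧ dx_{(b)} ∧ dx_{(c)} with (a < b < c) sorted:
  d(3*x*y + 2*y^2 + z^2) includes (∂/∂y)(3*x*y + 2*y^2 + z^2) dy = (3*x + 4*y) dy, which multiplied by dx ∧ dz gives (-3*x - 4*y) dx ∧ dy ∧ dz
  d(w*(w - 2*x)) includes (∂/∂x)(w*(w - 2*x)) dx = (-2*w) dx, which multiplied by dy ∧ dz gives (-2*w) dx ∧ dy ∧ dz
  d(w*(w - 2*x)) includes (∂/∂w)(w*(w - 2*x)) dw = (2*w - 2*x) dw, which multiplied by dy ∧ dz gives (2*w - 2*x) dy ∧ dz ∧ dw
  d(3*x*(w - y)) includes (∂/∂x)(3*x*(w - y)) dx = (3*w - 3*y) dx, which multiplied by dy ∧ dw gives (3*w - 3*y) dx ∧ dy ∧ dw
  d(-3*w*y - 3*x*z - 3*y*z) includes (∂/∂x)(-3*w*y - 3*x*z - 3*y*z) dx = (-3*z) dx, which multiplied by dz ∧ dw gives (-3*z) dx ∧ dz ∧ dw
  d(-3*w*y - 3*x*z - 3*y*z) includes (∂/∂y)(-3*w*y - 3*x*z - 3*y*z) dy = (-3*w - 3*z) dy, which multiplied by dz ∧ dw gives (-3*w - 3*z) dy ∧ dz ∧ dw
Collecting like 3-forms: d(omega) = (-2*w - 3*x - 4*y) dx ∧ dy ∧ dz + (-w - 2*x - 3*z) dy ∧ dz ∧ dw + (3*w - 3*y) dx ∧ dy ∧ dw + (-3*z) dx ∧ dz ∧ dw.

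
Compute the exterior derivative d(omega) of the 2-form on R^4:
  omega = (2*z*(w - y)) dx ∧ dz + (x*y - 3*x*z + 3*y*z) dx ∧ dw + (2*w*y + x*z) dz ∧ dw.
d(omega) = (2*z) dx ∧ dy ∧ dz + (3*x - 3*y + 3*z) dx ∧ dz ∧ dw + (-x - 3*z) dx ∧ dy ∧ dw + (2*w) dy ∧ dz ∧ dw

For a 2-form omega = sum_{i<j} g_{ij} dx_i ∧ dx_j, the exterior derivative is
  d(omega) = sum_{i<j} d(g_{ij}) ∧ dx_i ∧ dx_j = sum_{i<j, k} (∂g_{ij}/∂x_k) dx_k ∧ dx_i ∧ dx_j.
Expand each term, using dx_k ∧ dx_i ∧ dx_j = sgn(permutation) dx_{(a)} ∧ dx_{(b)} ∧ dx_{(c)} with (a < b < c) sorted:
  d(2*z*(w - y)) includes (∂/∂y)(2*z*(w - y)) dy = (-2*z) dy, which multiplied by dx ∧ dz gives (2*z) dx ∧ dy ∧ dz
  d(2*z*(w - y)) includes (∂/∂w)(2*z*(w - y)) dw = (2*z) dw, which multiplied by dx ∧ dz gives (2*z) dx ∧ dz ∧ dw
  d(x*y - 3*x*z + 3*y*z) includes (∂/∂y)(x*y - 3*x*z + 3*y*z) dy = (x + 3*z) dy, which multiplied by dx ∧ dw gives (-x - 3*z) dx ∧ dy ∧ dw
  d(x*y - 3*x*z + 3*y*z) includes (∂/∂z)(x*y - 3*x*z + 3*y*z) dz = (-3*x + 3*y) dz, which multiplied by dx ∧ dw gives (3*x - 3*y) dx ∧ dz ∧ dw
  d(2*w*y + x*z) includes (∂/∂x)(2*w*y + x*z) dx = (z) dx, which multiplied by dz ∧ dw gives (z) dx ∧ dz ∧ dw
  d(2*w*y + x*z) includes (∂/∂y)(2*w*y + x*z) dy = (2*w) dy, which multiplied by dz ∧ dw gives (2*w) dy ∧ dz ∧ dw
Collecting like 3-forms: d(omega) = (2*z) dx ∧ dy ∧ dz + (3*x - 3*y + 3*z) dx ∧ dz ∧ dw + (-x - 3*z) dx ∧ dy ∧ dw + (2*w) dy ∧ dz ∧ dw.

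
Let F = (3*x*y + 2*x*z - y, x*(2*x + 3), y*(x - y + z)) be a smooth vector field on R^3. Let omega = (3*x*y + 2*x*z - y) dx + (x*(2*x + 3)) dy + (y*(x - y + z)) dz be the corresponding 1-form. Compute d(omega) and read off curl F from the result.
d(omega) = (x - 2*y + z) dy ∧ dz + (2*x - y) dz ∧ dx + (x + 4) dx ∧ dy; curl F = (x - 2*y + z, 2*x - y, x + 4)

d omega = sum_{i<j} (∂f_j/∂x_i - ∂f_i/∂x_j) dx_i ∧ dx_j. Under the identification (dy ∧ dz, dz ∧ dx, dx ∧ dy) ↔ (e_x, e_y, e_z), the coefficients are exactly the components of curl F. Compute:
  ∂R/∂y - ∂Q/∂z = (x - 2*y + z) - (0) = x - 2*y + z
  ∂P/∂z - ∂R/∂x = (2*x) - (y) = 2*x - y
  ∂Q/∂x - ∂P/∂y = (4*x + 3) - (3*x - 1) = x + 4.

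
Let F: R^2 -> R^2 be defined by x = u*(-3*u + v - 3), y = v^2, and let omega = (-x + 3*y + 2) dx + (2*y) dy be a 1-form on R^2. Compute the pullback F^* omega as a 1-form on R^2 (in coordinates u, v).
F^* omega = (-18*u^3 + 9*u^2*v - 27*u^2 - 19*u*v^2 + 6*u*v - 21*u + 3*v^3 - 9*v^2 + 2*v - 6) du + (3*u^3 - u^2*v + 3*u^2 + 3*u*v^2 + 2*u + 4*v^3) dv

Using F^*(f dg) = (f ∘ F) d(g ∘ F), substitute each coordinate x_i by F_i(u, v) in f_i, and replace dx_i by d F_i = (∂F_i/∂u) du + (∂F_i/∂v) dv.
  For the x component: f_1(F) = 3*u^2 - u*v + 3*u + 3*v^2 + 2; d F_1 = (-6*u + v - 3) du + (u) dv
  For the y component: f_2(F) = 2*v^2; d F_2 = (0) du + (2*v) dv
Combining and collecting du, dv coefficients:
  coeff of du: -18*u^3 + 9*u^2*v - 27*u^2 - 19*u*v^2 + 6*u*v - 21*u + 3*v^3 - 9*v^2 + 2*v - 6
  coeff of dv: 3*u^3 - u^2*v + 3*u^2 + 3*u*v^2 + 2*u + 4*v^3
F^* omega = (-18*u^3 + 9*u^2*v - 27*u^2 - 19*u*v^2 + 6*u*v - 21*u + 3*v^3 - 9*v^2 + 2*v - 6) du + (3*u^3 - u^2*v + 3*u^2 + 3*u*v^2 + 2*u + 4*v^3) dv.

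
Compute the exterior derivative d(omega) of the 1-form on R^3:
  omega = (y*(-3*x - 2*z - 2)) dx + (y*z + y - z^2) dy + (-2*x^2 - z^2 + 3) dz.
d(omega) = (3*x + 2*z + 2) dx ∧ dy + (-4*x + 2*y) dx ∧ dz + (-y + 2*z) dy ∧ dz

For a 1-form omega = sum_i f_i dx_i, the exterior derivative is
  d(omega) = sum_{i < j} (∂f_j/∂x_i - ∂f_i/∂x_j) dx_i ∧ dx_j.
  coefficient of dx ∧ dy: ∂f_2/∂x - ∂f_1/∂y = ∂(y*z + y - z^2)/∂x - ∂(y*(-3*x - 2*z - 2))/∂y = 3*x + 2*z + 2
  coefficient of dx ∧ dz: ∂f_3/∂x - ∂f_1/∂z = ∂(-2*x^2 - z^2 + 3)/∂x - ∂(y*(-3*x - 2*z - 2))/∂z = -4*x + 2*y
  coefficient of dy ∧ dz: ∂f_3/∂y - ∂f_2/∂z = ∂(-2*x^2 - z^2 + 3)/∂y - ∂(y*z + y - z^2)/∂z = -y + 2*z
Assembling: d(omega) = (3*x + 2*z + 2) dx ∧ dy + (-4*x + 2*y) dx ∧ dz + (-y + 2*z) dy ∧ dz.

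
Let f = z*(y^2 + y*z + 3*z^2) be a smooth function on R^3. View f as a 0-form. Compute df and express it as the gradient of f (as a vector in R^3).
df = (0) dx + (z*(2*y + z)) dy + (y^2 + 2*y*z + 9*z^2) dz; grad f = (0, z*(2*y + z), y^2 + 2*y*z + 9*z^2)

For a 0-form f, d f = (∂f/∂x) dx + (∂f/∂y) dy + (∂f/∂z) dz. The components of the vector representation are exactly the entries of grad f in Cartesian coordinates:
  ∂f/∂x = 0
  ∂f/∂y = z*(2*y + z)
  ∂f/∂z = y^2 + 2*y*z + 9*z^2.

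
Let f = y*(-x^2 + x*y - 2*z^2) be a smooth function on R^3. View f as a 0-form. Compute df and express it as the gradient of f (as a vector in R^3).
df = (y*(-2*x + y)) dx + (-x^2 + 2*x*y - 2*z^2) dy + (-4*y*z) dz; grad f = (y*(-2*x + y), -x^2 + 2*x*y - 2*z^2, -4*y*z)

For a 0-form f, d f = (∂f/∂x) dx + (∂f/∂y) dy + (∂f/∂z) dz. The components of the vector representation are exactly the entries of grad f in Cartesian coordinates:
  ∂f/∂x = y*(-2*x + y)
  ∂f/∂y = -x^2 + 2*x*y - 2*z^2
  ∂f/∂z = -4*y*z.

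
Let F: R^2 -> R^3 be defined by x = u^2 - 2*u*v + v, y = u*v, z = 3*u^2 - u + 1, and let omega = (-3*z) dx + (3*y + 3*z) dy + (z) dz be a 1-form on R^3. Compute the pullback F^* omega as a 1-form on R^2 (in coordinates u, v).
F^* omega = (27*u^2*v - 3*u^2 + 3*u*v^2 - 9*u*v + u + 9*v - 1) du + (27*u^3 + 3*u^2*v - 18*u^2 + 12*u - 3) dv

Using F^*(f dg) = (f ∘ F) d(g ∘ F), substitute each coordinate x_i by F_i(u, v) in f_i, and replace dx_i by d F_i = (∂F_i/∂u) du + (∂F_i/∂v) dv.
  For the x component: f_1(F) = -9*u^2 + 3*u - 3; d F_1 = (2*u - 2*v) du + (1 - 2*u) dv
  For the y component: f_2(F) = 9*u^2 + 3*u*v - 3*u + 3; d F_2 = (v) du + (u) dv
  For the z component: f_3(F) = 3*u^2 - u + 1; d F_3 = (6*u - 1) du + (0) dv
Combining and collecting du, dv coefficients:
  coeff of du: 27*u^2*v - 3*u^2 + 3*u*v^2 - 9*u*v + u + 9*v - 1
  coeff of dv: 27*u^3 + 3*u^2*v - 18*u^2 + 12*u - 3
F^* omega = (27*u^2*v - 3*u^2 + 3*u*v^2 - 9*u*v + u + 9*v - 1) du + (27*u^3 + 3*u^2*v - 18*u^2 + 12*u - 3) dv.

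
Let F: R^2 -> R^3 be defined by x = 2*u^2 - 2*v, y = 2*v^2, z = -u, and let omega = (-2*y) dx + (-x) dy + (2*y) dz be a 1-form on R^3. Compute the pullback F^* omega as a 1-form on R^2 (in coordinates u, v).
F^* omega = (v^2*(-16*u - 4)) du + (8*v*(-u^2 + 2*v)) dv

Using F^*(f dg) = (f ∘ F) d(g ∘ F), substitute each coordinate x_i by F_i(u, v) in f_i, and replace dx_i by d F_i = (∂F_i/∂u) du + (∂F_i/∂v) dv.
  For the x component: f_1(F) = -4*v^2; d F_1 = (4*u) du + (-2) dv
  For the y component: f_2(F) = -2*u^2 + 2*v; d F_2 = (0) du + (4*v) dv
  For the z component: f_3(F) = 4*v^2; d F_3 = (-1) du + (0) dv
Combining and collecting du, dv coefficients:
  coeff of du: v^2*(-16*u - 4)
  coeff of dv: 8*v*(-u^2 + 2*v)
F^* omega = (v^2*(-16*u - 4)) du + (8*v*(-u^2 + 2*v)) dv.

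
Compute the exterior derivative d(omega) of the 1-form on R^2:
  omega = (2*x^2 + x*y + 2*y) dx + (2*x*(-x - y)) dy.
d(omega) = (-5*x - 2*y - 2) dx ∧ dy

For a 1-form omega = sum_i f_i dx_i, the exterior derivative is
  d(omega) = sum_{i < j} (∂f_j/∂x_i - ∂f_i/∂x_j) dx_i ∧ dx_j.
  coefficient of dx ∧ dy: ∂f_2/∂x - ∂f_1/∂y = ∂(2*x*(-x - y))/∂x - ∂(2*x^2 + x*y + 2*y)/∂y = -5*x - 2*y - 2
Assembling: d(omega) = (-5*x - 2*y - 2) dx ∧ dy.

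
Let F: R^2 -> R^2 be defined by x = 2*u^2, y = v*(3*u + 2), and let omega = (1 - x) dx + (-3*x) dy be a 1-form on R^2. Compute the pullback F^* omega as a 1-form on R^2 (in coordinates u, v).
F^* omega = (2*u*(-4*u^2 - 9*u*v + 2)) du + (u^2*(-18*u - 12)) dv

Using F^*(f dg) = (f ∘ F) d(g ∘ F), substitute each coordinate x_i by F_i(u, v) in f_i, and replace dx_i by d F_i = (∂F_i/∂u) du + (∂F_i/∂v) dv.
  For the x component: f_1(F) = 1 - 2*u^2; d F_1 = (4*u) du + (0) dv
  For the y component: f_2(F) = -6*u^2; d F_2 = (3*v) du + (3*u + 2) dv
Combining and collecting du, dv coefficients:
  coeff of du: 2*u*(-4*u^2 - 9*u*v + 2)
  coeff of dv: u^2*(-18*u - 12)
F^* omega = (2*u*(-4*u^2 - 9*u*v + 2)) du + (u^2*(-18*u - 12)) dv.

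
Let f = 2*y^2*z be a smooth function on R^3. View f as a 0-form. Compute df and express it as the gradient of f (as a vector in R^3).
df = (0) dx + (4*y*z) dy + (2*y^2) dz; grad f = (0, 4*y*z, 2*y^2)

For a 0-form f, d f = (∂f/∂x) dx + (∂f/∂y) dy + (∂f/∂z) dz. The components of the vector representation are exactly the entries of grad f in Cartesian coordinates:
  ∂f/∂x = 0
  ∂f/∂y = 4*y*z
  ∂f/∂z = 2*y^2.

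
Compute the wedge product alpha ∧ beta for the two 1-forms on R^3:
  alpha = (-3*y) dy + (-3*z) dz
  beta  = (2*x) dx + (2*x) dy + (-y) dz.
alpha ∧ beta = (6*x*y) dx ∧ dy + (6*x*z + 3*y^2) dy ∧ dz + (6*x*z) dx ∧ dz

Distribute the wedge, using dx_i ∧ dx_j = -dx_j ∧ dx_i and dx_i ∧ dx_i = 0. For each pair (i, j) with i < j, the coefficient of dx_i ∧ dx_j in alpha ∧ beta is (alpha_i * beta_j - alpha_j * beta_i). Collecting: alpha ∧ beta = (6*x*y) dx ∧ dy + (6*x*z + 3*y^2) dy ∧ dz + (6*x*z) dx ∧ dz.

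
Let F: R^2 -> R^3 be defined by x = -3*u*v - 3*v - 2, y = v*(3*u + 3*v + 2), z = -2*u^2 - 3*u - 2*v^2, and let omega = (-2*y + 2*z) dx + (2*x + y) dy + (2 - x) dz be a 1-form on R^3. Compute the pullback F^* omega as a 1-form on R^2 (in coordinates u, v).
F^* omega = (9*u*v^2 - 3*u*v - 16*u + 39*v^3 - 21*v - 12) du + (12*u^3 + 9*u^2*v + 30*u^2 + 9*u*v^2 + 12*u*v + 6*u + 18*v^3 - 36*v - 8) dv

Using F^*(f dg) = (f ∘ F) d(g ∘ F), substitute each coordinate x_i by F_i(u, v) in f_i, and replace dx_i by d F_i = (∂F_i/∂u) du + (∂F_i/∂v) dv.
  For the x component: f_1(F) = -4*u^2 - 6*u*v - 6*u - 10*v^2 - 4*v; d F_1 = (-3*v) du + (-3*u - 3) dv
  For the y component: f_2(F) = -3*u*v + 3*v^2 - 4*v - 4; d F_2 = (3*v) du + (3*u + 6*v + 2) dv
  For the z component: f_3(F) = 3*u*v + 3*v + 4; d F_3 = (-4*u - 3) du + (-4*v) dv
Combining and collecting du, dv coefficients:
  coeff of du: 9*u*v^2 - 3*u*v - 16*u + 39*v^3 - 21*v - 12
  coeff of dv: 12*u^3 + 9*u^2*v + 30*u^2 + 9*u*v^2 + 12*u*v + 6*u + 18*v^3 - 36*v - 8
F^* omega = (9*u*v^2 - 3*u*v - 16*u + 39*v^3 - 21*v - 12) du + (12*u^3 + 9*u^2*v + 30*u^2 + 9*u*v^2 + 12*u*v + 6*u + 18*v^3 - 36*v - 8) dv.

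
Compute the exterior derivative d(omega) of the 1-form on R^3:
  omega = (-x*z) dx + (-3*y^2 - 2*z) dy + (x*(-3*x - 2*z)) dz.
d(omega) = (-5*x - 2*z) dx ∧ dz + (2) dy ∧ dz

For a 1-form omega = sum_i f_i dx_i, the exterior derivative is
  d(omega) = sum_{i < j} (∂f_j/∂x_i - ∂f_i/∂x_j) dx_i ∧ dx_j.
  coefficient of dx ∧ dz: ∂f_3/∂x - ∂f_1/∂z = ∂(x*(-3*x - 2*z))/∂x - ∂(-x*z)/∂z = -5*x - 2*z
  coefficient of dy ∧ dz: ∂f_3/∂y - ∂f_2/∂z = ∂(x*(-3*x - 2*z))/∂y - ∂(-3*y^2 - 2*z)/∂z = 2
Assembling: d(omega) = (-5*x - 2*z) dx ∧ dz + (2) dy ∧ dz.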